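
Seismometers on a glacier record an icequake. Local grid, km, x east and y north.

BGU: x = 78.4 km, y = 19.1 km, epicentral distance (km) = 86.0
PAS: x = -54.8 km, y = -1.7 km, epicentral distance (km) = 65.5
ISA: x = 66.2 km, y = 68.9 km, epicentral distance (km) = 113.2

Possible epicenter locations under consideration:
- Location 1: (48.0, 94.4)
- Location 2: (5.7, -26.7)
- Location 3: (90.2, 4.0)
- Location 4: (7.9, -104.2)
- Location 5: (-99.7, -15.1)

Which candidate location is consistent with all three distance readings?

For each candidate, compare |candidate − station| to the reported distance:
Location 1: residuals BGU 4.8, PAS 75.2, ISA 81.9 → max 81.9 km
Location 2: residuals BGU 0.1, PAS 0.0, ISA 0.1 → max 0.1 km
Location 3: residuals BGU 66.8, PAS 79.6, ISA 44.0 → max 79.6 km
Location 4: residuals BGU 56.0, PAS 54.7, ISA 69.5 → max 69.5 km
Location 5: residuals BGU 95.4, PAS 18.6, ISA 72.8 → max 95.4 km
Only Location 2 has all residuals ≈ 0.

Location 2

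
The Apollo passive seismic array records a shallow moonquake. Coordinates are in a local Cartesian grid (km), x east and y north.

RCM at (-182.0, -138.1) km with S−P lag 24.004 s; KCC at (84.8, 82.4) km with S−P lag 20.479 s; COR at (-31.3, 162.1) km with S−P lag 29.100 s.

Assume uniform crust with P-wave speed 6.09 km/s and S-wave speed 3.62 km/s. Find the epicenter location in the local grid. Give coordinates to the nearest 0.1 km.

27.0 km east, -91.0 km north

Distance from S−P lag: d = Δt · v_P v_S / (v_P − v_S) = Δt · (6.09·3.62)/(6.09−3.62) ≈ 8.9254·Δt.
So d_RCM = 214.25, d_KCC = 182.78, d_COR = 259.73 km.
Circle about each station: (x + 182.0)² + (y + 138.1)² = 214.25²; (x − 84.8)² + (y − 82.4)² = 182.78²; (x + 31.3)² + (y − 162.1)² = 259.73².
Subtracting the RCM equation from the KCC and COR equations removes the quadratic terms:
533.6 x + 441.0 y = -25720.28
301.4 x + 600.4 y = -46496.12
Solving the 2×2 system: x ≈ 27.0, y ≈ -91.0 km.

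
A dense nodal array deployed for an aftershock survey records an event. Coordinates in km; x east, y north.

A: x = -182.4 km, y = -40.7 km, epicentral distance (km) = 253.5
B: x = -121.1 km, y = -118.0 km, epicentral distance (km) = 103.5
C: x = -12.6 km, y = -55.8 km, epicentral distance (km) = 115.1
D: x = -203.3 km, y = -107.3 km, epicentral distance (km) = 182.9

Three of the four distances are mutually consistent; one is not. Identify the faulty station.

Solve using three stations at a time. Using B, C, D (subtract circle equations pairwise → linear system) gives (x, y) ≈ (-31.3, -169.4).
Distances from that point to each station vs reported:
  A: calculated 198.5 vs reported 253.5 → residual 55.0 km
  B: calculated 103.5 vs reported 103.5 → residual 0.0 km
  C: calculated 115.1 vs reported 115.1 → residual 0.0 km
  D: calculated 182.9 vs reported 182.9 → residual 0.0 km
B, C, D are mutually consistent (residuals ≈ 0); A is off by 55.0 km.

A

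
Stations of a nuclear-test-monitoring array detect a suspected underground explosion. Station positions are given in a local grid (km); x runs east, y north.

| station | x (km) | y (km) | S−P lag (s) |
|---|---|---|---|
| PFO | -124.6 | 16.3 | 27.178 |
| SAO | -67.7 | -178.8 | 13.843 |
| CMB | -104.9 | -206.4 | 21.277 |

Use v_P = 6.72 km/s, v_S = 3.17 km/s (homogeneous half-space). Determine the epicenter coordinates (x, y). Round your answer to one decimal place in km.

Distance from S−P lag: d = Δt · v_P v_S / (v_P − v_S) = Δt · (6.72·3.17)/(6.72−3.17) ≈ 6.0007·Δt.
So d_PFO = 163.09, d_SAO = 83.07, d_CMB = 127.68 km.
Circle about each station: (x + 124.6)² + (y − 16.3)² = 163.09²; (x + 67.7)² + (y + 178.8)² = 83.07²; (x + 104.9)² + (y + 206.4)² = 127.68².
Subtracting the PFO equation from the SAO and CMB equations removes the quadratic terms:
113.8 x − 390.2 y = 40459.60
39.4 x − 445.4 y = 48110.29
Solving the 2×2 system: x ≈ -21.3, y ≈ -109.9 km.

x ≈ -21.3 km, y ≈ -109.9 km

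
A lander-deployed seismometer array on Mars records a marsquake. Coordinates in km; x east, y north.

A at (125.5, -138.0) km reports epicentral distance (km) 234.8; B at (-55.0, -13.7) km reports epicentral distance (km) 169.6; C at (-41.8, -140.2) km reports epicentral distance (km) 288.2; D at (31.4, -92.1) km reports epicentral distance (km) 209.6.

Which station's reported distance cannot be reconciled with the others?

Solve using three stations at a time. Using A, C, D (subtract circle equations pairwise → linear system) gives (x, y) ≈ (122.2, 96.7).
Distances from that point to each station vs reported:
  A: calculated 234.7 vs reported 234.8 → residual 0.1 km
  B: calculated 208.8 vs reported 169.6 → residual 39.2 km
  C: calculated 288.1 vs reported 288.2 → residual 0.1 km
  D: calculated 209.5 vs reported 209.6 → residual 0.1 km
A, C, D are mutually consistent (residuals ≈ 0); B is off by 39.2 km.

B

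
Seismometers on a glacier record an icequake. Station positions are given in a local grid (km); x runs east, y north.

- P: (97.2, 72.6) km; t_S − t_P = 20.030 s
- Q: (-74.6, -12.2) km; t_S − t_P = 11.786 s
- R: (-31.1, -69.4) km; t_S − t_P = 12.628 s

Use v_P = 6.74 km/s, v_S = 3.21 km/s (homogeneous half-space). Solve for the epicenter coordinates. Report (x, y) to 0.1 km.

(-4.0, 3.1)

Distance from S−P lag: d = Δt · v_P v_S / (v_P − v_S) = Δt · (6.74·3.21)/(6.74−3.21) ≈ 6.1290·Δt.
So d_P = 122.76, d_Q = 72.24, d_R = 77.40 km.
Circle about each station: (x − 97.2)² + (y − 72.6)² = 122.76²; (x + 74.6)² + (y + 12.2)² = 72.24²; (x + 31.1)² + (y + 69.4)² = 77.40².
Subtracting the P equation from the Q and R equations removes the quadratic terms:
-343.6 x − 169.6 y = 846.80
-256.6 x − 284.0 y = 144.23
Solving the 2×2 system: x ≈ -4.0, y ≈ 3.1 km.
Check against P (with the unrounded x, y): √((x − 97.2)²+(y − 72.6)²) = 122.76 ≈ 122.76 km. ✓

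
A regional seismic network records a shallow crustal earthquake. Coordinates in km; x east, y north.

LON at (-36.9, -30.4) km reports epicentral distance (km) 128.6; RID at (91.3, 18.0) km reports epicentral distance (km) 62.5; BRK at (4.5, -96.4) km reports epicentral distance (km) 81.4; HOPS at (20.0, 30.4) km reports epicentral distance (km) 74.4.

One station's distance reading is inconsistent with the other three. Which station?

Solve using three stations at a time. Using RID, BRK, HOPS (subtract circle equations pairwise → linear system) gives (x, y) ≈ (56.9, -34.2).
Distances from that point to each station vs reported:
  LON: calculated 93.9 vs reported 128.6 → residual 34.7 km
  RID: calculated 62.5 vs reported 62.5 → residual 0.0 km
  BRK: calculated 81.4 vs reported 81.4 → residual 0.0 km
  HOPS: calculated 74.4 vs reported 74.4 → residual 0.0 km
RID, BRK, HOPS are mutually consistent (residuals ≈ 0); LON is off by 34.7 km.

LON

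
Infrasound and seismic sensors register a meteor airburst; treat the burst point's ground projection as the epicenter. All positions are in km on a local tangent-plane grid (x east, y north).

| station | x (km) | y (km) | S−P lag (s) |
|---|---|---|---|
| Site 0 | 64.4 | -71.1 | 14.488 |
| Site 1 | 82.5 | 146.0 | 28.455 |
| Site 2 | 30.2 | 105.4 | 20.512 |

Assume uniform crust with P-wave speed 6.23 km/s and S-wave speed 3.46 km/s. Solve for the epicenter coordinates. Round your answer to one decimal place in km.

Distance from S−P lag: d = Δt · v_P v_S / (v_P − v_S) = Δt · (6.23·3.46)/(6.23−3.46) ≈ 7.7819·Δt.
So d_Site 0 = 112.74, d_Site 1 = 221.43, d_Site 2 = 159.62 km.
Circle about each station: (x − 64.4)² + (y + 71.1)² = 112.74²; (x − 82.5)² + (y − 146.0)² = 221.43²; (x − 30.2)² + (y − 105.4)² = 159.62².
Subtracting pairs of circle equations eliminates x²+y² and gives linear equations (the radical axes):
36.2 x + 434.2 y = -17401.26
-68.4 x + 353.0 y = -9949.61
Solving the 2×2 system: x ≈ -42.9, y ≈ -36.5 km.

x ≈ -42.9 km, y ≈ -36.5 km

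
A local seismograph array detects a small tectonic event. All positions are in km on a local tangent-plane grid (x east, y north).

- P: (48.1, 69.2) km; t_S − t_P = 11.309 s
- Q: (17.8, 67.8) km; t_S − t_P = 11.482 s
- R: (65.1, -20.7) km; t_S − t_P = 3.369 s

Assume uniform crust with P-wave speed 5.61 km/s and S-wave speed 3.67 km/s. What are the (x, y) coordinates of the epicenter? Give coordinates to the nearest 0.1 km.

Distance from S−P lag: d = Δt · v_P v_S / (v_P − v_S) = Δt · (5.61·3.67)/(5.61−3.67) ≈ 10.6127·Δt.
So d_P = 120.02, d_Q = 121.86, d_R = 35.75 km.
Circle about each station: (x − 48.1)² + (y − 69.2)² = 120.02²; (x − 17.8)² + (y − 67.8)² = 121.86²; (x − 65.1)² + (y + 20.7)² = 35.75².
Subtracting the P equation from the Q and R equations removes the quadratic terms:
-60.6 x − 2.8 y = -2633.63
34.0 x − 179.8 y = 10690.99
Solving the 2×2 system: x ≈ 45.8, y ≈ -50.8 km.
Check against P (with the unrounded x, y): √((x − 48.1)²+(y − 69.2)²) = 120.02 ≈ 120.02 km. ✓

x ≈ 45.8 km, y ≈ -50.8 km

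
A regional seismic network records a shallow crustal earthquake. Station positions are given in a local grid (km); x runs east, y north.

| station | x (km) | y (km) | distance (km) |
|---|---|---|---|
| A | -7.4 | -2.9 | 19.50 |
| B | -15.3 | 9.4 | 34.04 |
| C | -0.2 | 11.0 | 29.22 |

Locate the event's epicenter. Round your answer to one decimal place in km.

(5.3, -17.7)

Circle about each station: (x + 7.4)² + (y + 2.9)² = 19.50²; (x + 15.3)² + (y − 9.4)² = 34.04²; (x + 0.2)² + (y − 11.0)² = 29.22².
Subtracting pairs of circle equations eliminates x²+y² and gives linear equations (the radical axes):
-15.8 x + 24.6 y = -519.19
14.4 x + 27.8 y = -415.69
Solving the 2×2 system: x ≈ 5.3, y ≈ -17.7 km.
Check against A (with the unrounded x, y): √((x + 7.4)²+(y + 2.9)²) = 19.50 ≈ 19.50 km. ✓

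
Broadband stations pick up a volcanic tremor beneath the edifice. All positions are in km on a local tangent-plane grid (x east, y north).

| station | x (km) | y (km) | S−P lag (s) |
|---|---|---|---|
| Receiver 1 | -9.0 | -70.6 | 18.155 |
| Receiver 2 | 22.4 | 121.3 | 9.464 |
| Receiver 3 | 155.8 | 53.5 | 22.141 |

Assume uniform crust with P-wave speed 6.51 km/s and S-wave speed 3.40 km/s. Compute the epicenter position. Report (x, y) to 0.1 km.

-1.7 km east, 58.4 km north

Distance from S−P lag: d = Δt · v_P v_S / (v_P − v_S) = Δt · (6.51·3.40)/(6.51−3.40) ≈ 7.1170·Δt.
So d_Receiver 1 = 129.21, d_Receiver 2 = 67.36, d_Receiver 3 = 157.58 km.
Circle about each station: (x + 9.0)² + (y + 70.6)² = 129.21²; (x − 22.4)² + (y − 121.3)² = 67.36²; (x − 155.8)² + (y − 53.5)² = 157.58².
Subtracting pairs of circle equations eliminates x²+y² and gives linear equations (the radical axes):
62.8 x + 383.8 y = 22307.94
329.6 x + 248.2 y = 13934.30
Solving the 2×2 system: x ≈ -1.7, y ≈ 58.4 km.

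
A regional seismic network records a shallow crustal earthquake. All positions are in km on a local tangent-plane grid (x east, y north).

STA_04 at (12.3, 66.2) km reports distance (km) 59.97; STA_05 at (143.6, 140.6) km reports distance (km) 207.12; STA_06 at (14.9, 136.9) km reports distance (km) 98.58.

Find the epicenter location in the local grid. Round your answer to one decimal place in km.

(-47.4, 60.5)

Circle about each station: (x − 12.3)² + (y − 66.2)² = 59.97²; (x − 143.6)² + (y − 140.6)² = 207.12²; (x − 14.9)² + (y − 136.9)² = 98.58².
Subtracting pairs of circle equations eliminates x²+y² and gives linear equations (the radical axes):
262.6 x + 148.8 y = -3446.70
5.2 x + 141.4 y = 8308.27
Solving the 2×2 system: x ≈ -47.4, y ≈ 60.5 km.
Check against STA_04 (with the unrounded x, y): √((x − 12.3)²+(y − 66.2)²) = 59.98 ≈ 59.97 km. ✓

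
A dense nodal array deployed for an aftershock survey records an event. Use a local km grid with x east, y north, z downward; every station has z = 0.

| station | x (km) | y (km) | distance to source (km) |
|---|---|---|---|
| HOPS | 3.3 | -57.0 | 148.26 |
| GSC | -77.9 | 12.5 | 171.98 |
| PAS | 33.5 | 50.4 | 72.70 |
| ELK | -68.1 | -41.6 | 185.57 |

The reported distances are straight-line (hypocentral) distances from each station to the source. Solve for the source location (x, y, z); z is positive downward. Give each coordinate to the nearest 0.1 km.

(77.9, 57.7, 57.1)

Each station gives a sphere (x−x_i)² + (y−y_i)² + z² = d_i² (stations at z=0).
Subtracting the HOPS sphere from GSC and PAS: z² cancels, leaving linear equations in x and y:
-162.4 x + 139.0 y = -4631.32
60.4 x + 214.8 y = 17098.26
Solving: x ≈ 77.901, y ≈ 57.696 km (keep extra digits for the depth step; rounded: 77.9, 57.7).
Then from the HOPS sphere: z² = 148.26² − (x − 3.3)² − (y + 57.0)² with x = 77.901, y = 57.696, so z ≈ 57.101 ≈ 57.1 km.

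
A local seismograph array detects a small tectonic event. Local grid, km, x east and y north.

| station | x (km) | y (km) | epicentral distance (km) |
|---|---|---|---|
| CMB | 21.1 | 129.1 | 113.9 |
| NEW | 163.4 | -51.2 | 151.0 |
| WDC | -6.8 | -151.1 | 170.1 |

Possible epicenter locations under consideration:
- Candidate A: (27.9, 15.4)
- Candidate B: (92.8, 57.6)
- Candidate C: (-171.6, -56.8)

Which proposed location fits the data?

Candidate A

For each candidate, compare |candidate − station| to the reported distance:
Candidate A: residuals CMB 0.0, NEW 0.0, WDC 0.0 → max 0.0 km
Candidate B: residuals CMB 12.6, NEW 21.3, WDC 61.1 → max 61.1 km
Candidate C: residuals CMB 153.9, NEW 184.0, WDC 19.8 → max 184.0 km
Only Candidate A has all residuals ≈ 0.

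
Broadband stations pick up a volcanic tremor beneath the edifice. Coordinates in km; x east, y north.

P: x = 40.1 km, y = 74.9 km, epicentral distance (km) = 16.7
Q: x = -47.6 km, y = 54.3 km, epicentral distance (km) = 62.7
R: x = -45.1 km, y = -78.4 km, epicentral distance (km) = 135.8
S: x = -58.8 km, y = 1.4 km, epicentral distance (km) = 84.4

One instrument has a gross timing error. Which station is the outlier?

P

Solve using three stations at a time. Using Q, R, S (subtract circle equations pairwise → linear system) gives (x, y) ≈ (14.1, 43.8).
Distances from that point to each station vs reported:
  P: calculated 40.5 vs reported 16.7 → residual 23.8 km
  Q: calculated 62.6 vs reported 62.7 → residual 0.1 km
  R: calculated 135.8 vs reported 135.8 → residual 0.0 km
  S: calculated 84.4 vs reported 84.4 → residual 0.0 km
Q, R, S are mutually consistent (residuals ≈ 0); P is off by 23.8 km.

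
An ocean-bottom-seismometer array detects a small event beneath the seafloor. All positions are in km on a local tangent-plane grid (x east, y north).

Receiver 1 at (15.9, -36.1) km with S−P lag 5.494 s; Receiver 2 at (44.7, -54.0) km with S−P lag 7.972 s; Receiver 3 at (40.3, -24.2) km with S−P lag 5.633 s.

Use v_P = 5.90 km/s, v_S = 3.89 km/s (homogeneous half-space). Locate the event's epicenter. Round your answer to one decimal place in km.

x ≈ -2.4 km, y ≈ 23.9 km

Distance from S−P lag: d = Δt · v_P v_S / (v_P − v_S) = Δt · (5.90·3.89)/(5.90−3.89) ≈ 11.4184·Δt.
So d_Receiver 1 = 62.73, d_Receiver 2 = 91.03, d_Receiver 3 = 64.32 km.
Circle about each station: (x − 15.9)² + (y + 36.1)² = 62.73²; (x − 44.7)² + (y + 54.0)² = 91.03²; (x − 40.3)² + (y + 24.2)² = 64.32².
Subtracting the Receiver 1 equation from the Receiver 2 and Receiver 3 equations removes the quadratic terms:
57.6 x − 35.8 y = -993.34
48.8 x + 23.8 y = 451.70
Solving the 2×2 system: x ≈ -2.4, y ≈ 23.9 km.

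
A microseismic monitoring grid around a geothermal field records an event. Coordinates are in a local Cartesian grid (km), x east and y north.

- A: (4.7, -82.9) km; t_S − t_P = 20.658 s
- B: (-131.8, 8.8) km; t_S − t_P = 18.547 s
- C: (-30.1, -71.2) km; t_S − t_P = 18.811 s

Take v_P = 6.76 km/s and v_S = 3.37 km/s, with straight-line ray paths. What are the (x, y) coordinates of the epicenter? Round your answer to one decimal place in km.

x ≈ -15.8 km, y ≈ 54.4 km

Distance from S−P lag: d = Δt · v_P v_S / (v_P − v_S) = Δt · (6.76·3.37)/(6.76−3.37) ≈ 6.7201·Δt.
So d_A = 138.82, d_B = 124.64, d_C = 126.41 km.
Circle about each station: (x − 4.7)² + (y + 82.9)² = 138.82²; (x + 131.8)² + (y − 8.8)² = 124.64²; (x + 30.1)² + (y + 71.2)² = 126.41².
Subtracting the A equation from the B and C equations removes the quadratic terms:
-273.0 x + 183.4 y = 14290.04
-69.6 x + 23.4 y = 2372.45
Solving the 2×2 system: x ≈ -15.8, y ≈ 54.4 km.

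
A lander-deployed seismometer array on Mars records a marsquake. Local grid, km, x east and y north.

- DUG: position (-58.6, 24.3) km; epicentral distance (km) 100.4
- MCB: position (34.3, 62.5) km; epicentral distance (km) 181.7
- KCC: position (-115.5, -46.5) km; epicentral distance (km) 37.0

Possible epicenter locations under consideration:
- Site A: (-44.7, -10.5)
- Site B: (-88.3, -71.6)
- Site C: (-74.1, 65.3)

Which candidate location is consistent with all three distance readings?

For each candidate, compare |candidate − station| to the reported distance:
Site A: residuals DUG 62.9, MCB 74.1, KCC 42.4 → max 74.1 km
Site B: residuals DUG 0.0, MCB 0.0, KCC 0.0 → max 0.0 km
Site C: residuals DUG 56.6, MCB 73.3, KCC 82.2 → max 82.2 km
Only Site B has all residuals ≈ 0.

Site B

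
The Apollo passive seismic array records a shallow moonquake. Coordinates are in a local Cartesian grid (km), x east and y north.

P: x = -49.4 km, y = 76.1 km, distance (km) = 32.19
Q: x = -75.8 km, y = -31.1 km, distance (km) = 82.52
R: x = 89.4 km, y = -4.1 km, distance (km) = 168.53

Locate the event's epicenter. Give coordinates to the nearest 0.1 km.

x ≈ -69.8 km, y ≈ 51.2 km

Circle about each station: (x + 49.4)² + (y − 76.1)² = 32.19²; (x + 75.8)² + (y + 31.1)² = 82.52²; (x − 89.4)² + (y + 4.1)² = 168.53².
Subtracting pairs of circle equations eliminates x²+y² and gives linear equations (the radical axes):
-52.8 x − 214.4 y = -7292.07
277.6 x − 160.4 y = -27588.56
Solving the 2×2 system: x ≈ -69.8, y ≈ 51.2 km.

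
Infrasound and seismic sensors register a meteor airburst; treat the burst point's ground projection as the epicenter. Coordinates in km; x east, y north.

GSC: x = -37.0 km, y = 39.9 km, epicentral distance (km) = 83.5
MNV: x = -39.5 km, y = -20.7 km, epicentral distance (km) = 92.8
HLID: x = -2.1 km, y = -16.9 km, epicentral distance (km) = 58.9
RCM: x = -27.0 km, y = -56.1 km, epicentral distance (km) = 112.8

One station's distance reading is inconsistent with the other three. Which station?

RCM

Solve using three stations at a time. Using GSC, MNV, HLID (subtract circle equations pairwise → linear system) gives (x, y) ≈ (44.0, 19.7).
Distances from that point to each station vs reported:
  GSC: calculated 83.5 vs reported 83.5 → residual 0.0 km
  MNV: calculated 92.8 vs reported 92.8 → residual 0.0 km
  HLID: calculated 58.9 vs reported 58.9 → residual 0.0 km
  RCM: calculated 103.9 vs reported 112.8 → residual 8.9 km
GSC, MNV, HLID are mutually consistent (residuals ≈ 0); RCM is off by 8.9 km.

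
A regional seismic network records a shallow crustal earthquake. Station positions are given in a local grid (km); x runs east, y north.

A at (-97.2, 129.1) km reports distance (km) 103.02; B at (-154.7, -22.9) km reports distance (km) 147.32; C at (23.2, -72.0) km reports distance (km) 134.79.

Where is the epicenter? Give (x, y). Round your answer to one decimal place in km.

(-28.2, 52.6)

Circle about each station: (x + 97.2)² + (y − 129.1)² = 103.02²; (x + 154.7)² + (y + 22.9)² = 147.32²; (x − 23.2)² + (y + 72.0)² = 134.79².
Subtracting the A equation from the B and C equations removes the quadratic terms:
-115.0 x − 304.0 y = -12748.21
240.8 x − 402.2 y = -27947.63
Solving the 2×2 system: x ≈ -28.2, y ≈ 52.6 km.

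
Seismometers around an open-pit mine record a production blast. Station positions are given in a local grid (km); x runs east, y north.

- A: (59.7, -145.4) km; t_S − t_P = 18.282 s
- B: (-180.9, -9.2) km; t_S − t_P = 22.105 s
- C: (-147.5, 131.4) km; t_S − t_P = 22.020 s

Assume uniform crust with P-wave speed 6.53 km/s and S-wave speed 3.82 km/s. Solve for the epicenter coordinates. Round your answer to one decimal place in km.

Distance from S−P lag: d = Δt · v_P v_S / (v_P − v_S) = Δt · (6.53·3.82)/(6.53−3.82) ≈ 9.2046·Δt.
So d_A = 168.28, d_B = 203.47, d_C = 202.69 km.
Circle about each station: (x − 59.7)² + (y + 145.4)² = 168.28²; (x + 180.9)² + (y + 9.2)² = 203.47²; (x + 147.5)² + (y − 131.4)² = 202.69².
Subtracting the A equation from the B and C equations removes the quadratic terms:
-481.2 x + 272.4 y = -4977.68
-414.4 x + 553.6 y = 1551.88
Solving the 2×2 system: x ≈ 20.7, y ≈ 18.3 km.

(20.7, 18.3)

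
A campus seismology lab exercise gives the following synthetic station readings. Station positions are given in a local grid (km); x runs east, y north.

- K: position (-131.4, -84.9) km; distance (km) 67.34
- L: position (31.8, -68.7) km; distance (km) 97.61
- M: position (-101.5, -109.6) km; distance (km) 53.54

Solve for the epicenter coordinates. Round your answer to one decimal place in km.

(-65.8, -69.7)

Circle about each station: (x + 131.4)² + (y + 84.9)² = 67.34²; (x − 31.8)² + (y + 68.7)² = 97.61²; (x + 101.5)² + (y + 109.6)² = 53.54².
Subtracting pairs of circle equations eliminates x²+y² and gives linear equations (the radical axes):
326.4 x + 32.4 y = -23736.08
59.8 x − 49.4 y = -491.42
Solving the 2×2 system: x ≈ -65.8, y ≈ -69.7 km.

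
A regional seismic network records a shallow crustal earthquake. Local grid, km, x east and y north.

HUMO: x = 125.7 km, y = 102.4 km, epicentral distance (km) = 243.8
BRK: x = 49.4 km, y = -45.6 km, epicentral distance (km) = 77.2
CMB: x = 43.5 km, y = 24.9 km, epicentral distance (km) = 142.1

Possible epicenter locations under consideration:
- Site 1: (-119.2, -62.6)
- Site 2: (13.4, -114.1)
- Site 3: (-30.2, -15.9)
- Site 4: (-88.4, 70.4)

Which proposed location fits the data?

For each candidate, compare |candidate − station| to the reported distance:
Site 1: residuals HUMO 51.5, BRK 92.3, CMB 42.6 → max 92.3 km
Site 2: residuals HUMO 0.1, BRK 0.2, CMB 0.1 → max 0.2 km
Site 3: residuals HUMO 48.1, BRK 7.8, CMB 57.9 → max 57.9 km
Site 4: residuals HUMO 27.3, BRK 102.9, CMB 2.6 → max 102.9 km
Only Site 2 has all residuals ≈ 0.

Site 2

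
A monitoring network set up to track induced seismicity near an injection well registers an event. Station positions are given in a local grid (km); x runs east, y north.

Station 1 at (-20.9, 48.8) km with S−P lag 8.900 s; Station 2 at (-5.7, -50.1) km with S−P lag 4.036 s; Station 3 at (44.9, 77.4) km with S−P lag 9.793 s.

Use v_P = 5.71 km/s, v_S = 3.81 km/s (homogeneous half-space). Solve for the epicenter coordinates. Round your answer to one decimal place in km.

x ≈ 37.8 km, y ≈ -34.5 km

Distance from S−P lag: d = Δt · v_P v_S / (v_P − v_S) = Δt · (5.71·3.81)/(5.71−3.81) ≈ 11.4501·Δt.
So d_Station 1 = 101.91, d_Station 2 = 46.21, d_Station 3 = 112.13 km.
Circle about each station: (x + 20.9)² + (y − 48.8)² = 101.91²; (x + 5.7)² + (y + 50.1)² = 46.21²; (x − 44.9)² + (y − 77.4)² = 112.13².
Subtracting the Station 1 equation from the Station 2 and Station 3 equations removes the quadratic terms:
30.4 x − 197.8 y = 7974.53
131.6 x + 57.2 y = 3001.03
Solving the 2×2 system: x ≈ 37.8, y ≈ -34.5 km.
Check against Station 1 (with the unrounded x, y): √((x + 20.9)²+(y − 48.8)²) = 101.91 ≈ 101.91 km. ✓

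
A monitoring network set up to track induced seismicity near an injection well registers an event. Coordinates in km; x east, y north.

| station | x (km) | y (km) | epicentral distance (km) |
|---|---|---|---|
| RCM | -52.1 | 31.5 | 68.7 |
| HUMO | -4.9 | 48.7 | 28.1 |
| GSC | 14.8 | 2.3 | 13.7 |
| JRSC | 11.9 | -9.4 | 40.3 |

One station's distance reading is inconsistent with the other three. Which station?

GSC

Solve using three stations at a time. Using RCM, HUMO, JRSC (subtract circle equations pairwise → linear system) gives (x, y) ≈ (16.6, 30.6).
Distances from that point to each station vs reported:
  RCM: calculated 68.7 vs reported 68.7 → residual 0.0 km
  HUMO: calculated 28.1 vs reported 28.1 → residual 0.0 km
  GSC: calculated 28.4 vs reported 13.7 → residual 14.7 km
  JRSC: calculated 40.3 vs reported 40.3 → residual 0.0 km
RCM, HUMO, JRSC are mutually consistent (residuals ≈ 0); GSC is off by 14.7 km.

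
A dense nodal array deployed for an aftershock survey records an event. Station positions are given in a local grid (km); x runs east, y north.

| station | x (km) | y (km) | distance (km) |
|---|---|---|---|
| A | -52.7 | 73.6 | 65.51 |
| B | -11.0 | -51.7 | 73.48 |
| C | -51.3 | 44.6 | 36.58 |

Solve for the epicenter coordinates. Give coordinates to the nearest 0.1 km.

Circle about each station: (x + 52.7)² + (y − 73.6)² = 65.51²; (x + 11.0)² + (y + 51.7)² = 73.48²; (x + 51.3)² + (y − 44.6)² = 36.58².
Subtracting the A equation from the B and C equations removes the quadratic terms:
83.4 x − 250.6 y = -6508.11
2.8 x − 58.0 y = -619.94
Solving the 2×2 system: x ≈ -53.7, y ≈ 8.1 km.
Check against A (with the unrounded x, y): √((x + 52.7)²+(y − 73.6)²) = 65.51 ≈ 65.51 km. ✓

x ≈ -53.7 km, y ≈ 8.1 km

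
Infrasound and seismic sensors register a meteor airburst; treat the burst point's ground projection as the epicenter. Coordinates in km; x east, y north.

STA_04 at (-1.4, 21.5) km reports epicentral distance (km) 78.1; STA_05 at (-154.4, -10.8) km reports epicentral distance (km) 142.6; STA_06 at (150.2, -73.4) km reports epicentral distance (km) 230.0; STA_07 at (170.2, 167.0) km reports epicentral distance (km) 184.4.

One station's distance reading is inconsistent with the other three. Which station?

STA_05

Solve using three stations at a time. Using STA_04, STA_06, STA_07 (subtract circle equations pairwise → linear system) gives (x, y) ≈ (-1.4, 99.5).
Distances from that point to each station vs reported:
  STA_04: calculated 78.0 vs reported 78.1 → residual 0.1 km
  STA_05: calculated 188.6 vs reported 142.6 → residual 46.0 km
  STA_06: calculated 230.0 vs reported 230.0 → residual 0.0 km
  STA_07: calculated 184.4 vs reported 184.4 → residual 0.0 km
STA_04, STA_06, STA_07 are mutually consistent (residuals ≈ 0); STA_05 is off by 46.0 km.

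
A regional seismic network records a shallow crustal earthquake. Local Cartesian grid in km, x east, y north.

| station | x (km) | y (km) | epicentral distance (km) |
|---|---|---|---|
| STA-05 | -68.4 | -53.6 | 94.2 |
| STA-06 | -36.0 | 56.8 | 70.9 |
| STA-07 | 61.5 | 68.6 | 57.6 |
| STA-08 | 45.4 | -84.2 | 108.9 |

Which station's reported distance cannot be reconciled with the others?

Solve using three stations at a time. Using STA-06, STA-07, STA-08 (subtract circle equations pairwise → linear system) gives (x, y) ≈ (26.3, 23.0).
Distances from that point to each station vs reported:
  STA-05: calculated 121.8 vs reported 94.2 → residual 27.6 km
  STA-06: calculated 70.9 vs reported 70.9 → residual 0.0 km
  STA-07: calculated 57.6 vs reported 57.6 → residual 0.0 km
  STA-08: calculated 108.9 vs reported 108.9 → residual 0.0 km
STA-06, STA-07, STA-08 are mutually consistent (residuals ≈ 0); STA-05 is off by 27.6 km.

STA-05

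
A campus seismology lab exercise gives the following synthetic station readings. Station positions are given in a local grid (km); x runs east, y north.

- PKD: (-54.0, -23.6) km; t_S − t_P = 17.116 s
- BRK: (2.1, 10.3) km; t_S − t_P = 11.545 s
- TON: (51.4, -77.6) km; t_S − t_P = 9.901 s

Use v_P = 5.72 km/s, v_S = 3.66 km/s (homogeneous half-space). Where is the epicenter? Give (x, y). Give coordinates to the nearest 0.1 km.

Distance from S−P lag: d = Δt · v_P v_S / (v_P − v_S) = Δt · (5.72·3.66)/(5.72−3.66) ≈ 10.1627·Δt.
So d_PKD = 173.95, d_BRK = 117.33, d_TON = 100.62 km.
Circle about each station: (x + 54.0)² + (y + 23.6)² = 173.95²; (x − 2.1)² + (y − 10.3)² = 117.33²; (x − 51.4)² + (y + 77.6)² = 100.62².
Subtracting pairs of circle equations eliminates x²+y² and gives linear equations (the radical axes):
112.2 x + 67.8 y = 13129.81
210.8 x − 108.0 y = 25324.98
Solving the 2×2 system: x ≈ 118.7, y ≈ -2.8 km.

118.7 km east, -2.8 km north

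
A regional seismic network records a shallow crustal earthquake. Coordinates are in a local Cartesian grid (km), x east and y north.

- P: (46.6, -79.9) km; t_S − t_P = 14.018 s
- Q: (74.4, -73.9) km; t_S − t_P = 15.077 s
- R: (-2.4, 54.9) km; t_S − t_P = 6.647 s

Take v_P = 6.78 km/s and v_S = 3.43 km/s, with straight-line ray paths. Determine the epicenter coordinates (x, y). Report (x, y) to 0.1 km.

Distance from S−P lag: d = Δt · v_P v_S / (v_P − v_S) = Δt · (6.78·3.43)/(6.78−3.43) ≈ 6.9419·Δt.
So d_P = 97.31, d_Q = 104.66, d_R = 46.14 km.
Circle about each station: (x − 46.6)² + (y + 79.9)² = 97.31²; (x − 74.4)² + (y + 73.9)² = 104.66²; (x + 2.4)² + (y − 54.9)² = 46.14².
Subtracting pairs of circle equations eliminates x²+y² and gives linear equations (the radical axes):
55.6 x + 12.0 y = 956.52
-98.0 x + 269.6 y = 1804.54
Solving the 2×2 system: x ≈ 14.6, y ≈ 12.0 km.
Check against P (with the unrounded x, y): √((x − 46.6)²+(y + 79.9)²) = 97.31 ≈ 97.31 km. ✓

(14.6, 12.0)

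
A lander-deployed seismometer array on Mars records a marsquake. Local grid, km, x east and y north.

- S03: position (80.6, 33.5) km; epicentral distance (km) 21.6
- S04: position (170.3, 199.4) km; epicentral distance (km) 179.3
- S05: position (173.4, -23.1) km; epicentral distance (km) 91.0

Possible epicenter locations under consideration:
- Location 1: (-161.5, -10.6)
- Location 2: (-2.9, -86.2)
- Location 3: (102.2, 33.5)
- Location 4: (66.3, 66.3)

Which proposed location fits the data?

For each candidate, compare |candidate − station| to the reported distance:
Location 1: residuals S03 224.5, S04 213.4, S05 244.1 → max 244.1 km
Location 2: residuals S03 124.3, S04 154.7, S05 96.3 → max 154.7 km
Location 3: residuals S03 0.0, S04 0.0, S05 0.0 → max 0.0 km
Location 4: residuals S03 14.2, S04 10.4, S05 48.5 → max 48.5 km
Only Location 3 has all residuals ≈ 0.

Location 3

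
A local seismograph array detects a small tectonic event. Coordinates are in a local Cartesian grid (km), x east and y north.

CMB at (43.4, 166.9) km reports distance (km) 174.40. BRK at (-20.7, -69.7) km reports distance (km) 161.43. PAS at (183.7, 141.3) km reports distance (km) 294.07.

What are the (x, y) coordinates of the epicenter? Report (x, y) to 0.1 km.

Circle about each station: (x − 43.4)² + (y − 166.9)² = 174.40²; (x + 20.7)² + (y + 69.7)² = 161.43²; (x − 183.7)² + (y − 141.3)² = 294.07².
Subtracting pairs of circle equations eliminates x²+y² and gives linear equations (the radical axes):
-128.2 x − 473.2 y = -20096.87
280.6 x − 51.2 y = -32089.59
Solving the 2×2 system: x ≈ -101.6, y ≈ 70.0 km.

-101.6 km east, 70.0 km north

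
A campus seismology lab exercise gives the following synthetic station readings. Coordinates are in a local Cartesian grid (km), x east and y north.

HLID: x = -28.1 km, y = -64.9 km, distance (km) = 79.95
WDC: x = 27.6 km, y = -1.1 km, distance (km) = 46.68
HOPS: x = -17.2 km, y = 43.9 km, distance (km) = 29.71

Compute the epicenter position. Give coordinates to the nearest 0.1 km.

-16.5 km east, 14.2 km north

Circle about each station: (x + 28.1)² + (y + 64.9)² = 79.95²; (x − 27.6)² + (y + 1.1)² = 46.68²; (x + 17.2)² + (y − 43.9)² = 29.71².
Subtracting the HLID equation from the WDC and HOPS equations removes the quadratic terms:
111.4 x + 127.6 y = -25.67
21.8 x + 217.6 y = 2730.75
Solving the 2×2 system: x ≈ -16.5, y ≈ 14.2 km.
Check against HLID (with the unrounded x, y): √((x + 28.1)²+(y + 64.9)²) = 79.95 ≈ 79.95 km. ✓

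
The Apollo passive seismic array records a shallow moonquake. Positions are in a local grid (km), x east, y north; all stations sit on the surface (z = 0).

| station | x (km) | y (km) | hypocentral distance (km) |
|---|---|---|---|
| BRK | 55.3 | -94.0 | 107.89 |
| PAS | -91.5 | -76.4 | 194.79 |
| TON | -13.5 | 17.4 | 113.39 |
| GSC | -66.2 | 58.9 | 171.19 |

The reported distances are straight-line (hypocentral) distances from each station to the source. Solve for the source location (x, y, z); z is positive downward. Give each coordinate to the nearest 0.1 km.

Each station gives a sphere (x−x_i)² + (y−y_i)² + z² = d_i² (stations at z=0).
Subtracting the BRK sphere from PAS and TON: z² cancels, leaving linear equations in x and y:
-293.6 x + 35.2 y = -23987.77
-137.6 x + 222.8 y = -12626.12
Solving: x ≈ 80.898, y ≈ -6.708 km (keep extra digits for the depth step; rounded: 80.9, -6.7).
Then from the BRK sphere: z² = 107.89² − (x − 55.3)² − (y + 94.0)² with x = 80.898, y = -6.708, so z ≈ 58.009 ≈ 58.0 km.

x ≈ 80.9 km, y ≈ -6.7 km, depth ≈ 58.0 km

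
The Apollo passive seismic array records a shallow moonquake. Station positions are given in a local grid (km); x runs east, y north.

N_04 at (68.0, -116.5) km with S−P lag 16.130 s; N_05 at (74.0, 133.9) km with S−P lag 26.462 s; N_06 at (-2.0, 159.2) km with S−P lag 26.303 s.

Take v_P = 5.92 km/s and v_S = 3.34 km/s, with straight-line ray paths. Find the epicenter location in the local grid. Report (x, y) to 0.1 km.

Distance from S−P lag: d = Δt · v_P v_S / (v_P − v_S) = Δt · (5.92·3.34)/(5.92−3.34) ≈ 7.6639·Δt.
So d_N_04 = 123.62, d_N_05 = 202.80, d_N_06 = 201.58 km.
Circle about each station: (x − 68.0)² + (y + 116.5)² = 123.62²; (x − 74.0)² + (y − 133.9)² = 202.80²; (x + 2.0)² + (y − 159.2)² = 201.58².
Subtracting the N_04 equation from the N_05 and N_06 equations removes the quadratic terms:
12.0 x + 500.8 y = -20636.98
-140.0 x + 551.4 y = -18200.20
Solving the 2×2 system: x ≈ -29.5, y ≈ -40.5 km.
Check against N_04 (with the unrounded x, y): √((x − 68.0)²+(y + 116.5)²) = 123.63 ≈ 123.62 km. ✓

(-29.5, -40.5)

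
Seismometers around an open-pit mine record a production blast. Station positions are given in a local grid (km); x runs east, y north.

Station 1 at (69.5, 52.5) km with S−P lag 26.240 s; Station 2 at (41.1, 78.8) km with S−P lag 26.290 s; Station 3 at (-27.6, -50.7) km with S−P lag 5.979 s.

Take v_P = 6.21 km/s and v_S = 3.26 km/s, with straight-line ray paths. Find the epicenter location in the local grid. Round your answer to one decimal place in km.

Distance from S−P lag: d = Δt · v_P v_S / (v_P − v_S) = Δt · (6.21·3.26)/(6.21−3.26) ≈ 6.8626·Δt.
So d_Station 1 = 180.07, d_Station 2 = 180.42, d_Station 3 = 41.03 km.
Circle about each station: (x − 69.5)² + (y − 52.5)² = 180.07²; (x − 41.1)² + (y − 78.8)² = 180.42²; (x + 27.6)² + (y + 50.7)² = 41.03².
Subtracting pairs of circle equations eliminates x²+y² and gives linear equations (the radical axes):
-56.8 x + 52.6 y = 185.98
-194.2 x − 206.4 y = 26487.49
Solving the 2×2 system: x ≈ -65.3, y ≈ -66.9 km.

x ≈ -65.3 km, y ≈ -66.9 km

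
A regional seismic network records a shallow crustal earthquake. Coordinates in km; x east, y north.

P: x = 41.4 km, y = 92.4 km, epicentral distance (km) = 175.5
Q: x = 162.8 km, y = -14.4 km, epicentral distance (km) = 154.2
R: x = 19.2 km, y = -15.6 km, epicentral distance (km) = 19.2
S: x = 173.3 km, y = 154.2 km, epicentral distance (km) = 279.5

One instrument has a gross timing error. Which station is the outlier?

Solve using three stations at a time. Using P, Q, S (subtract circle equations pairwise → linear system) gives (x, y) ≈ (24.3, -82.3).
Distances from that point to each station vs reported:
  P: calculated 175.5 vs reported 175.5 → residual 0.0 km
  Q: calculated 154.2 vs reported 154.2 → residual 0.0 km
  R: calculated 66.9 vs reported 19.2 → residual 47.7 km
  S: calculated 279.5 vs reported 279.5 → residual 0.0 km
P, Q, S are mutually consistent (residuals ≈ 0); R is off by 47.7 km.

R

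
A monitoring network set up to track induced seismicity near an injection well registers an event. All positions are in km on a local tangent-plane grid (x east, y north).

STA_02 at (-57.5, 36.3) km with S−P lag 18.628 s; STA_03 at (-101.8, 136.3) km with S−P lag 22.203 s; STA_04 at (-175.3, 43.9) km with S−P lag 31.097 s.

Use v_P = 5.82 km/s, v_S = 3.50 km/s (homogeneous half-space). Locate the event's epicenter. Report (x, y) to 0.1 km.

Distance from S−P lag: d = Δt · v_P v_S / (v_P − v_S) = Δt · (5.82·3.50)/(5.82−3.50) ≈ 8.7802·Δt.
So d_STA_02 = 163.56, d_STA_03 = 194.95, d_STA_04 = 273.04 km.
Circle about each station: (x + 57.5)² + (y − 36.3)² = 163.56²; (x + 101.8)² + (y − 136.3)² = 194.95²; (x + 175.3)² + (y − 43.9)² = 273.04².
Subtracting the STA_02 equation from the STA_03 and STA_04 equations removes the quadratic terms:
-88.6 x + 200.0 y = 13063.36
-235.6 x + 15.2 y = -19765.61
Solving the 2×2 system: x ≈ 90.7, y ≈ 105.5 km.

(90.7, 105.5)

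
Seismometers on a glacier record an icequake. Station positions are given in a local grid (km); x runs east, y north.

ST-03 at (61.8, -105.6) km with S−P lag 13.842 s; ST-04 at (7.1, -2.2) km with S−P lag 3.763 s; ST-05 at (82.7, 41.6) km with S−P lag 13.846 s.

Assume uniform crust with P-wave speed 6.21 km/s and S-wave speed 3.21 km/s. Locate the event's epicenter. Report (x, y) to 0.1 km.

Distance from S−P lag: d = Δt · v_P v_S / (v_P − v_S) = Δt · (6.21·3.21)/(6.21−3.21) ≈ 6.6447·Δt.
So d_ST-03 = 91.98, d_ST-04 = 25.00, d_ST-05 = 92.00 km.
Circle about each station: (x − 61.8)² + (y + 105.6)² = 91.98²; (x − 7.1)² + (y + 2.2)² = 25.00²; (x − 82.7)² + (y − 41.6)² = 92.00².
Subtracting pairs of circle equations eliminates x²+y² and gives linear equations (the radical axes):
-109.4 x + 206.8 y = -7080.03
41.8 x + 294.4 y = -6404.43
Solving the 2×2 system: x ≈ 18.6, y ≈ -24.4 km.

(18.6, -24.4)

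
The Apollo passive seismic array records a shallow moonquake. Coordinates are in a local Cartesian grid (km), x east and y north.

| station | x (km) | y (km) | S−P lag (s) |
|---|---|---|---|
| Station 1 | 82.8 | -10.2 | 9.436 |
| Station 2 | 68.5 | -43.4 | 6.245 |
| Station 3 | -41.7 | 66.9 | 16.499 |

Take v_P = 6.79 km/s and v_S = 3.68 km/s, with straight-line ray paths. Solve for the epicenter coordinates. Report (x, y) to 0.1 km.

Distance from S−P lag: d = Δt · v_P v_S / (v_P − v_S) = Δt · (6.79·3.68)/(6.79−3.68) ≈ 8.0345·Δt.
So d_Station 1 = 75.81, d_Station 2 = 50.18, d_Station 3 = 132.56 km.
Circle about each station: (x − 82.8)² + (y + 10.2)² = 75.81²; (x − 68.5)² + (y + 43.4)² = 50.18²; (x + 41.7)² + (y − 66.9)² = 132.56².
Subtracting pairs of circle equations eliminates x²+y² and gives linear equations (the radical axes):
-28.6 x − 66.4 y = 2845.05
-249.0 x + 154.2 y = -12570.38
Solving the 2×2 system: x ≈ 18.9, y ≈ -51.0 km.
Check against Station 1 (with the unrounded x, y): √((x − 82.8)²+(y + 10.2)²) = 75.80 ≈ 75.81 km. ✓

x ≈ 18.9 km, y ≈ -51.0 km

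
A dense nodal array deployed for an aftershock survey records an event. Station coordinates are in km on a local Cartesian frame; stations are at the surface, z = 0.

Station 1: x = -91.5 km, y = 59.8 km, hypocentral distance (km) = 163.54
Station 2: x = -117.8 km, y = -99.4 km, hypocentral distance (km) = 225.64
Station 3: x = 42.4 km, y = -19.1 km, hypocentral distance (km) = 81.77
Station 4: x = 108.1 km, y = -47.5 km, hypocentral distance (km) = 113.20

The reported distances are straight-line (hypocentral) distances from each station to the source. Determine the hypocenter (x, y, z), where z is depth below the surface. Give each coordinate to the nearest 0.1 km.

x ≈ 55.8 km, y ≈ 29.6 km, depth ≈ 64.3 km

Each station gives a sphere (x−x_i)² + (y−y_i)² + z² = d_i² (stations at z=0).
Subtracting the Station 1 sphere from Station 2 and Station 3: z² cancels, leaving linear equations in x and y:
-52.6 x − 318.4 y = -12359.17
267.8 x − 157.8 y = 10273.28
Solving: x ≈ 55.802, y ≈ 29.598 km (keep extra digits for the depth step; rounded: 55.8, 29.6).
Then from the Station 1 sphere: z² = 163.54² − (x + 91.5)² − (y − 59.8)² with x = 55.802, y = 29.598, so z ≈ 64.306 ≈ 64.3 km.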